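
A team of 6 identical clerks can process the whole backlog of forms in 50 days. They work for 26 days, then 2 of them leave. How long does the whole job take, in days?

62 days

One clerk does 1/300 of the job per day.
After 26 days with 6 clerks, 13/25 is done (12/25 left).
With 4 clerks the rate is 4/300 = 1/75, so the rest takes 12/25 ÷ 1/75 = 36 days.
Total = 26 + 36 = 62 days.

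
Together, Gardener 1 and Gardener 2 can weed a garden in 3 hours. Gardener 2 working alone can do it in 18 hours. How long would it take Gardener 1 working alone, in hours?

18/5 hours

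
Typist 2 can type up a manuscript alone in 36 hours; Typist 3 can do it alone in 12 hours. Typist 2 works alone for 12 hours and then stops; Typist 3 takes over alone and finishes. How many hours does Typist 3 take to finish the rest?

8 hours

In 12 hours Typist 2 does 12/36 = 1/3 of the job, leaving 2/3.
Typist 3 works at 1/12 per hour, so finishing takes 2/3 ÷ 1/12 = 8 hours.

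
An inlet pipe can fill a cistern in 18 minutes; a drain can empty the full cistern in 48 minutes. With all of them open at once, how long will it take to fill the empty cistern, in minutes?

144/5 minutes

Net rate = 1/18 − 1/48 = (8 − 3)/144 = 5/144 per minute.
Filling time = 1 ÷ (5/144) = 144/5 minutes.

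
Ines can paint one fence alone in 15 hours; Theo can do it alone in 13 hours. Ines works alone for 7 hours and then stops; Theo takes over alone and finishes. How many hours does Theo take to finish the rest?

104/15 hours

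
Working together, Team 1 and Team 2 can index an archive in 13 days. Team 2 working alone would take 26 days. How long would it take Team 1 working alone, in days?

Combined rate is 1/13 per day.
Known contribution: 1/26 per day.
So Team 1's rate is 1/13 − 1/26 = 1/26, meaning 26 days alone.

26 days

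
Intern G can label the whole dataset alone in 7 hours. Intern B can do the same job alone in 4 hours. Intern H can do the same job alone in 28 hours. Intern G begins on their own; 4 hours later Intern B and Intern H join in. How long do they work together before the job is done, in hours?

In the first 4 hours Intern G alone does 4/7 of the job, leaving 3/7.
Once everyone is working, combined rate: 1/7 + 1/4 + 1/28 = (4 + 7 + 1)/28 = 12/28 = 3/7 per hour.
Remaining 3/7 at 3/7 per hour takes 1 hour.

1 hour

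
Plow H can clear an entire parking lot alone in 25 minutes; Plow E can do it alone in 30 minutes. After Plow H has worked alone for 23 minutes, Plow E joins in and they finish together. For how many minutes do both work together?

In 23 minutes Plow H does 23/25 of the job, leaving 2/25.
Plow H and Plow E together work at 11/150 per minute, so finishing takes 2/25 ÷ 11/150 = 12/11 minutes.

12/11 minutes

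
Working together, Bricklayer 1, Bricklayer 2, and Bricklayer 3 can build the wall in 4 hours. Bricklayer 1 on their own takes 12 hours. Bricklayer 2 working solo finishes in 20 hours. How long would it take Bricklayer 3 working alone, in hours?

60/7 hours

Combined rate is 1/4 per hour.
Known contribution: 1/12 + 1/20 = (5 + 3)/60 = 8/60 = 2/15 per hour.
So Bricklayer 3's rate is 1/4 − 2/15 = 7/60, meaning 60/7 hours alone.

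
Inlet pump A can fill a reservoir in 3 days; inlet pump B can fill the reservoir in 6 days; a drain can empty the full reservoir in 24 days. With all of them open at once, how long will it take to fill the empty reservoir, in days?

Net rate = 1/3 + 1/6 − 1/24 = (8 + 4 − 1)/24 = 11/24 per day.
Filling time = 1 ÷ (11/24) = 24/11 days.

24/11 days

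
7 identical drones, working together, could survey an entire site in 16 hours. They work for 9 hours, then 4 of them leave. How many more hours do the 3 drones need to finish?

One drone does 1/112 of the job per hour.
After 9 hours with 7 drones, 9/16 is done (7/16 left).
With 3 drones the rate is 3/112, so the rest takes 7/16 ÷ 3/112 = 49/3 hours.

49/3 hours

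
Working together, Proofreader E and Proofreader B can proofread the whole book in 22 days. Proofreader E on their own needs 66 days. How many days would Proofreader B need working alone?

Combined rate is 1/22 per day.
Known contribution: 1/66 per day.
So Proofreader B's rate is 1/22 − 1/66 = 1/33, meaning 33 days alone.

33 days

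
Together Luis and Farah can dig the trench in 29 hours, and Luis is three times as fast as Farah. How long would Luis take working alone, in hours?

Let Farah's rate be r; then Luis's rate is 3r, so together (3 + 1)r = 4r = 1/29.
Thus r = 1/116 per hour.
Farah alone: 116 hours; Luis alone: 116/3 hours.

116/3 hours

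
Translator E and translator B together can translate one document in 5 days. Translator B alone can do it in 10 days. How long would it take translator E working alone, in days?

10 days

Combined rate is 1/5 per day.
Known contribution: 1/10 per day.
So translator E's rate is 1/5 − 1/10 = 1/10, meaning 10 days alone.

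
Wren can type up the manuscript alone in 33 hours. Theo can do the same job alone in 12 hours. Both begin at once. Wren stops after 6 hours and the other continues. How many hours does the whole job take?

108/11 hours

In the first 6 hours the combined rate is 5/44, so 15/22 of the job is done, leaving 7/22.
After Wren leaves the rate is 1/12 per hour; the remaining 7/22 takes 42/11 hours.
Total = 6 + 42/11 = 108/11 hours.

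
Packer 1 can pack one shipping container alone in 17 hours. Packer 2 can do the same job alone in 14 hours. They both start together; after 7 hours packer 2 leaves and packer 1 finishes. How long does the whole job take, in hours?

17/2 hours

In the first 7 hours the combined rate is 31/238, so 31/34 of the job is done, leaving 3/34.
After packer 2 leaves the rate is 1/17 per hour; the remaining 3/34 takes 3/2 hours.
Total = 7 + 3/2 = 17/2 hours.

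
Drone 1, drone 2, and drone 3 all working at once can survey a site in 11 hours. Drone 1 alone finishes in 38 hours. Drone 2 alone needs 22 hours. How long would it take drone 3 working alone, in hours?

209/4 hours

Combined rate is 1/11 per hour.
Known contribution: 1/38 + 1/22 = (11 + 19)/418 = 30/418 = 15/209 per hour.
So drone 3's rate is 1/11 − 15/209 = 4/209, meaning 209/4 hours alone.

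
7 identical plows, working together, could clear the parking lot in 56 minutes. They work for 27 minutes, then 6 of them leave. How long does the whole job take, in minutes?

230 minutes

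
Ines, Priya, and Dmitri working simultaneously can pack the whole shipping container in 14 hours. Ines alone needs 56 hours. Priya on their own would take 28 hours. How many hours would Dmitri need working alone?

56 hours

Combined rate is 1/14 per hour.
Known contribution: 1/56 + 1/28 = (1 + 2)/56 = 3/56 per hour.
So Dmitri's rate is 1/14 − 3/56 = 1/56, meaning 56 hours alone.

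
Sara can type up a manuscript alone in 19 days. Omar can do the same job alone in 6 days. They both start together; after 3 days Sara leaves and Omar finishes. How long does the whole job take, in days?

96/19 days

In the first 3 days the combined rate is 25/114, so 25/38 of the job is done, leaving 13/38.
After Sara leaves the rate is 1/6 per day; the remaining 13/38 takes 39/19 days.
Total = 3 + 39/19 = 96/19 days.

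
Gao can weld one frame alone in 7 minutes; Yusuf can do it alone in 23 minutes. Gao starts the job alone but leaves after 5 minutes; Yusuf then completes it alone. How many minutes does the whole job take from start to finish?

81/7 minutes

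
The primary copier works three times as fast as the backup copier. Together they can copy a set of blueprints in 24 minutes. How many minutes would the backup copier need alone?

Let the backup copier's rate be r; then the primary copier's rate is 3r, so together (3 + 1)r = 4r = 1/24.
Thus r = 1/96 per minute.
The backup copier alone: 96 minutes; the primary copier alone: 32 minutes.

96 minutes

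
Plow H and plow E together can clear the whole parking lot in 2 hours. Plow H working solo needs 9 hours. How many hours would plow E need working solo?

Combined rate is 1/2 per hour.
Known contribution: 1/9 per hour.
So plow E's rate is 1/2 − 1/9 = 7/18, meaning 18/7 hours alone.

18/7 hours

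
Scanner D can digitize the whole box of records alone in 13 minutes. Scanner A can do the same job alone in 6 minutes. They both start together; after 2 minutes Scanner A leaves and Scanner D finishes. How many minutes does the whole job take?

In the first 2 minutes the combined rate is 19/78, so 19/39 of the job is done, leaving 20/39.
After Scanner A leaves the rate is 1/13 per minute; the remaining 20/39 takes 20/3 minutes.
Total = 2 + 20/3 = 26/3 minutes.

26/3 minutes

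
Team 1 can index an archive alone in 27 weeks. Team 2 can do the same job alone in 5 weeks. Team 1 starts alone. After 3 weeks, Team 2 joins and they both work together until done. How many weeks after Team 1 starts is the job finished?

In the first 3 weeks Team 1 alone does 3/27 = 1/9 of the job, leaving 8/9.
Once everyone is working, combined rate: 1/27 + 1/5 = (5 + 27)/135 = 32/135 per week.
Remaining 8/9 at 32/135 per week takes 15/4 weeks.
Total from the start = 3 + 15/4 = 27/4 weeks.

27/4 weeks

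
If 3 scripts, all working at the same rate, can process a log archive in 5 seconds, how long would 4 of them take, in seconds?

15/4 seconds

Total work is 3·5 = 15 script-seconds.
With 4 scripts: 15/4 seconds.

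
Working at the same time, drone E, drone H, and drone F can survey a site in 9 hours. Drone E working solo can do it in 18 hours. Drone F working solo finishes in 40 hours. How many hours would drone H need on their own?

360/11 hours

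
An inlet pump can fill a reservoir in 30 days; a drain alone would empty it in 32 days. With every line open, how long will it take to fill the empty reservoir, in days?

Net rate = 1/30 − 1/32 = (16 − 15)/480 = 1/480 per day.
Filling time = 1 ÷ (1/480) = 480 days.

480 days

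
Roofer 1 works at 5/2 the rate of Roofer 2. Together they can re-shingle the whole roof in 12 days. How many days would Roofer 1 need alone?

Let Roofer 2's rate be r; then Roofer 1's rate is (5/2)r, so together (5/2 + 1)r = (7/2)r = 1/12.
Thus r = 1/42 per day.
Roofer 2 alone: 42 days; Roofer 1 alone: 84/5 days.

84/5 days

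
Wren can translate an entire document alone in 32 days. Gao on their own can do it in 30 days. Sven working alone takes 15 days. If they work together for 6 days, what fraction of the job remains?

17/80

Combined rate: 1/32 + 1/30 + 1/15 = (15 + 16 + 32)/480 = 63/480 = 21/160 per day.
In 6 days they complete 6·21/160 = 63/80 of the job.
So 17/80 remains.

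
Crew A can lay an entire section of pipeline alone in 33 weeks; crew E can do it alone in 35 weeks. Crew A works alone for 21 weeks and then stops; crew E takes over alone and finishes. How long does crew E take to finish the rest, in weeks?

In 21 weeks crew A does 21/33 = 7/11 of the job, leaving 4/11.
Crew E works at 1/35 per week, so finishing takes 4/11 ÷ 1/35 = 140/11 weeks.

140/11 weeks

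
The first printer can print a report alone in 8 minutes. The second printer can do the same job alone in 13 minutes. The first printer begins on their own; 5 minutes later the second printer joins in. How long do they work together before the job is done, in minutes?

13/7 minutes

In the first 5 minutes the first printer alone does 5/8 of the job, leaving 3/8.
Once everyone is working, combined rate: 1/8 + 1/13 = (13 + 8)/104 = 21/104 per minute.
Remaining 3/8 at 21/104 per minute takes 13/7 minutes.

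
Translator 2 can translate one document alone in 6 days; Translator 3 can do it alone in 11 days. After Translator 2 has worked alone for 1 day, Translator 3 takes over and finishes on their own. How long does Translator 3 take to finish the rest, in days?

55/6 days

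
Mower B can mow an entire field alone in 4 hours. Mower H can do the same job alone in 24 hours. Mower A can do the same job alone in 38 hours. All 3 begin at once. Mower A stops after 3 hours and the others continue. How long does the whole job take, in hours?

60/19 hours

In the first 3 hours the combined rate is 145/456, so 145/152 of the job is done, leaving 7/152.
After Mower A leaves the rate is 7/24 per hour; the remaining 7/152 takes 3/19 hours.
Total = 3 + 3/19 = 60/19 hours.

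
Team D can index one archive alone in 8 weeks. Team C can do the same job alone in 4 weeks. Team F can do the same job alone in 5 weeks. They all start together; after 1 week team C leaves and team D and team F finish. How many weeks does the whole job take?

30/13 weeks

In the first 1 week the combined rate is 23/40, so 23/40 of the job is done, leaving 17/40.
After team C leaves the rate is 13/40 per week; the remaining 17/40 takes 17/13 weeks.
Total = 1 + 17/13 = 30/13 weeks.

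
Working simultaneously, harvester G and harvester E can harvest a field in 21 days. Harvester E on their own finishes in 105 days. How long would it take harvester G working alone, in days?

105/4 days

Combined rate is 1/21 per day.
Known contribution: 1/105 per day.
So harvester G's rate is 1/21 − 1/105 = 4/105, meaning 105/4 days alone.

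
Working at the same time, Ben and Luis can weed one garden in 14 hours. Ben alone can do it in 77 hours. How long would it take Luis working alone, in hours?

154/9 hours

Combined rate is 1/14 per hour.
Known contribution: 1/77 per hour.
So Luis's rate is 1/14 − 1/77 = 9/154, meaning 154/9 hours alone.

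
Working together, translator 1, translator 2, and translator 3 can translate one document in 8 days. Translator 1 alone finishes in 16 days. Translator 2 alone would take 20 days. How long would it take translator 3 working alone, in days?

Combined rate is 1/8 per day.
Known contribution: 1/16 + 1/20 = (5 + 4)/80 = 9/80 per day.
So translator 3's rate is 1/8 − 9/80 = 1/80, meaning 80 days alone.

80 days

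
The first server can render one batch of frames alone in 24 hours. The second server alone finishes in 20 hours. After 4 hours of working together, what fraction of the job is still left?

Combined rate: 1/24 + 1/20 = (5 + 6)/120 = 11/120 per hour.
In 4 hours they complete 4·11/120 = 11/30 of the job.
So 19/30 remains.

19/30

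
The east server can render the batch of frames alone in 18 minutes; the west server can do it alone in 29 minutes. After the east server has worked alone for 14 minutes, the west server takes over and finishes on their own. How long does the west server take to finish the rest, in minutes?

In 14 minutes the east server does 14/18 = 7/9 of the job, leaving 2/9.
The west server works at 1/29 per minute, so finishing takes 2/9 ÷ 1/29 = 58/9 minutes.

58/9 minutes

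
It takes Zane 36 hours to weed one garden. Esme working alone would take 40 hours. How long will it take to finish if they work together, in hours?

360/19 hours

Combined rate: 1/36 + 1/40 = (10 + 9)/360 = 19/360 per hour.
Time = 1 ÷ (19/360) = 360/19 hours.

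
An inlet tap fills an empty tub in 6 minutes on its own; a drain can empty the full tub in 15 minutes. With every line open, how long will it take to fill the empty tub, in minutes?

10 minutes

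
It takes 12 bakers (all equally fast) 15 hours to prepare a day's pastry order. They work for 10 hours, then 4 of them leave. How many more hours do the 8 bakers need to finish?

15/2 hours

One baker does 1/180 of the job per hour.
After 10 hours with 12 bakers, 2/3 is done (1/3 left).
With 8 bakers the rate is 8/180 = 2/45, so the rest takes 1/3 ÷ 2/45 = 15/2 hours.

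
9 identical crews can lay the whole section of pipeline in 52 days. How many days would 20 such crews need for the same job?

Total work is 9·52 = 468 crew-days.
With 20 crews: 468/20 = 117/5 days.

117/5 days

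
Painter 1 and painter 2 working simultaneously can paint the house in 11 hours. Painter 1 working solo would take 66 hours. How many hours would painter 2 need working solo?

66/5 hours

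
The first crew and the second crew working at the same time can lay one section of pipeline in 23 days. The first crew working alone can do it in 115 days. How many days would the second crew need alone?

115/4 days

Combined rate is 1/23 per day.
Known contribution: 1/115 per day.
So the second crew's rate is 1/23 − 1/115 = 4/115, meaning 115/4 days alone.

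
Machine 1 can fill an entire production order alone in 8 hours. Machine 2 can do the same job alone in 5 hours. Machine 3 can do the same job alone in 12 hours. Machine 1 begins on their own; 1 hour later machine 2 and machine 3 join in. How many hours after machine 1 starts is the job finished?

In the first 1 hour machine 1 alone does 1/8 of the job, leaving 7/8.
Once everyone is working, combined rate: 1/8 + 1/5 + 1/12 = (15 + 24 + 10)/120 = 49/120 per hour.
Remaining 7/8 at 49/120 per hour takes 15/7 hours.
Total from the start = 1 + 15/7 = 22/7 hours.

22/7 hours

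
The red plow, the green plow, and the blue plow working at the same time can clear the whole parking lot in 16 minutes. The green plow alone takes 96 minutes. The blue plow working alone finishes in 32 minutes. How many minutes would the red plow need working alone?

48 minutes

Combined rate is 1/16 per minute.
Known contribution: 1/96 + 1/32 = (1 + 3)/96 = 4/96 = 1/24 per minute.
So the red plow's rate is 1/16 − 1/24 = 1/48, meaning 48 minutes alone.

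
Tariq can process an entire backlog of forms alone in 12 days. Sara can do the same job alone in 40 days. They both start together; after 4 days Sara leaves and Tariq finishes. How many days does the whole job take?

In the first 4 days the combined rate is 13/120, so 13/30 of the job is done, leaving 17/30.
After Sara leaves the rate is 1/12 per day; the remaining 17/30 takes 34/5 days.
Total = 4 + 34/5 = 54/5 days.

54/5 days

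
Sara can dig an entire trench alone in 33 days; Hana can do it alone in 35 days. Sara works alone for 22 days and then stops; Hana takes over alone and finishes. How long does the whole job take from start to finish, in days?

In 22 days Sara does 22/33 = 2/3 of the job, leaving 1/3.
Hana works at 1/35 per day, so finishing takes 1/3 ÷ 1/35 = 35/3 days.
Total time = 22 + 35/3 = 101/3 days.

101/3 days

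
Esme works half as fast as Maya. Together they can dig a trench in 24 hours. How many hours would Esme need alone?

Let Maya's rate be r; then Esme's rate is (1/2)r, so together (1/2 + 1)r = (3/2)r = 1/24.
Thus r = 1/36 per hour.
Maya alone: 36 hours; Esme alone: 72 hours.

72 hours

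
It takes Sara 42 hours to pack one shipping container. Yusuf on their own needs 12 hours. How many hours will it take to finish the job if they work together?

With two workers the combined time is the product over the sum: 42·12/(42+12) = 504/54 = 28/3 hours.

28/3 hours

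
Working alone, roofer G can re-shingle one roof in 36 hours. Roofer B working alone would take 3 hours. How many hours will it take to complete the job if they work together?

36/13 hours

Combined rate: 1/36 + 1/3 = (1 + 12)/36 = 13/36 per hour.
Time = 1 ÷ (13/36) = 36/13 hours.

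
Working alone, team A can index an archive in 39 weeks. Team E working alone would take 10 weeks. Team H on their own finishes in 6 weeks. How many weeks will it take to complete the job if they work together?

Combined rate: 1/39 + 1/10 + 1/6 = (10 + 39 + 65)/390 = 114/390 = 19/65 per week.
Time = 1 ÷ (19/65) = 65/19 weeks.

65/19 weeks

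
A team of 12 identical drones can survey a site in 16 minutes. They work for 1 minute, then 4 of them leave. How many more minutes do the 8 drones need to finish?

45/2 minutes

One drone does 1/192 of the job per minute.
After 1 minute with 12 drones, 1/16 is done (15/16 left).
With 8 drones the rate is 8/192 = 1/24, so the rest takes 15/16 ÷ 1/24 = 45/2 minutes.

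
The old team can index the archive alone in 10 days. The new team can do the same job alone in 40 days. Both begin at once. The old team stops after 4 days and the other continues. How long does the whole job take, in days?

24 days

In the first 4 days the combined rate is 1/8, so 1/2 of the job is done, leaving 1/2.
After the old team leaves the rate is 1/40 per day; the remaining 1/2 takes 20 days.
Total = 4 + 20 = 24 days.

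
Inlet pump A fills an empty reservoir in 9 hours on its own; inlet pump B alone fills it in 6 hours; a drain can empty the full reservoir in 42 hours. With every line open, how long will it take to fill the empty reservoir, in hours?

Net rate = 1/9 + 1/6 − 1/42 = (14 + 21 − 3)/126 = 32/126 = 16/63 per hour.
Filling time = 1 ÷ (16/63) = 63/16 hours.

63/16 hours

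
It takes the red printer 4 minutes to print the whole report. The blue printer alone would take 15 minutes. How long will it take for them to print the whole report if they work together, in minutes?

Combined rate: 1/4 + 1/15 = (15 + 4)/60 = 19/60 per minute.
Time = 1 ÷ (19/60) = 60/19 minutes.

60/19 minutes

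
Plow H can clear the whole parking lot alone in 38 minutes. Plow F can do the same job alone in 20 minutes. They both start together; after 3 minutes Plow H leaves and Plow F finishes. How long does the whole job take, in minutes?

350/19 minutes

In the first 3 minutes the combined rate is 29/380, so 87/380 of the job is done, leaving 293/380.
After Plow H leaves the rate is 1/20 per minute; the remaining 293/380 takes 293/19 minutes.
Total = 3 + 293/19 = 350/19 minutes.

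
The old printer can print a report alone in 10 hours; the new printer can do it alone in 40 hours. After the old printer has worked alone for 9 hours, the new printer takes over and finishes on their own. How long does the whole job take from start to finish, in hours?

In 9 hours the old printer does 9/10 of the job, leaving 1/10.
The new printer works at 1/40 per hour, so finishing takes 1/10 ÷ 1/40 = 4 hours.
Total time = 9 + 4 = 13 hours.

13 hours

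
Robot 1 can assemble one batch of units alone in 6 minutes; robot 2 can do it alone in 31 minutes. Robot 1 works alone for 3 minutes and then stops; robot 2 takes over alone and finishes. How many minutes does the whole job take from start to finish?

37/2 minutes

In 3 minutes robot 1 does 3/6 = 1/2 of the job, leaving 1/2.
Robot 2 works at 1/31 per minute, so finishing takes 1/2 ÷ 1/31 = 31/2 minutes.
Total time = 3 + 31/2 = 37/2 minutes.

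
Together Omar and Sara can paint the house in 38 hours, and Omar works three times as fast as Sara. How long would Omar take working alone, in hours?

152/3 hours

Let Sara's rate be r; then Omar's rate is 3r, so together (3 + 1)r = 4r = 1/38.
Thus r = 1/152 per hour.
Sara alone: 152 hours; Omar alone: 152/3 hours.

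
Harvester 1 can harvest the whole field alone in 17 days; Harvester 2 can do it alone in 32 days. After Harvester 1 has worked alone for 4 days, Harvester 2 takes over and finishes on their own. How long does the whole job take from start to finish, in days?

In 4 days Harvester 1 does 4/17 of the job, leaving 13/17.
Harvester 2 works at 1/32 per day, so finishing takes 13/17 ÷ 1/32 = 416/17 days.
Total time = 4 + 416/17 = 484/17 days.

484/17 days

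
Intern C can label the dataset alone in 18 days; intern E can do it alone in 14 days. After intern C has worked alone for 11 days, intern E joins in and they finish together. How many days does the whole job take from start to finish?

225/16 days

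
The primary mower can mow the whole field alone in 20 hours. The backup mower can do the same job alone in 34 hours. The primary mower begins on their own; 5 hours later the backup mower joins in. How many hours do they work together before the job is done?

In the first 5 hours the primary mower alone does 5/20 = 1/4 of the job, leaving 3/4.
Once everyone is working, combined rate: 1/20 + 1/34 = (17 + 10)/340 = 27/340 per hour.
Remaining 3/4 at 27/340 per hour takes 85/9 hours.

85/9 hours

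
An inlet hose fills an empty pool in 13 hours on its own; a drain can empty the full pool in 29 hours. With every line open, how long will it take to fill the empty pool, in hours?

377/16 hours

Net rate = 1/13 − 1/29 = (29 − 13)/377 = 16/377 per hour.
Filling time = 1 ÷ (16/377) = 377/16 hours.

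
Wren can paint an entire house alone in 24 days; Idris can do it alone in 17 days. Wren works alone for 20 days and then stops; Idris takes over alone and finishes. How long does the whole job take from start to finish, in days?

In 20 days Wren does 20/24 = 5/6 of the job, leaving 1/6.
Idris works at 1/17 per day, so finishing takes 1/6 ÷ 1/17 = 17/6 days.
Total time = 20 + 17/6 = 137/6 days.

137/6 days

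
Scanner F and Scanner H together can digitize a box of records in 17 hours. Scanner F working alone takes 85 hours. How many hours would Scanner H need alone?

Combined rate is 1/17 per hour.
Known contribution: 1/85 per hour.
So Scanner H's rate is 1/17 − 1/85 = 4/85, meaning 85/4 hours alone.

85/4 hours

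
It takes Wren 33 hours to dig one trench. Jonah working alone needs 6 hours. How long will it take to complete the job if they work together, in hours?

With two workers the combined time is the product over the sum: 33·6/(33+6) = 198/39 = 66/13 hours.

66/13 hours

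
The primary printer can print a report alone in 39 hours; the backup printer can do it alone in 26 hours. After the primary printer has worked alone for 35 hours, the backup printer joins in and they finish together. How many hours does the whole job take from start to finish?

In 35 hours the primary printer does 35/39 of the job, leaving 4/39.
The primary printer and the backup printer together work at 5/78 per hour, so finishing takes 4/39 ÷ 5/78 = 8/5 hours.
Total time = 35 + 8/5 = 183/5 hours.

183/5 hours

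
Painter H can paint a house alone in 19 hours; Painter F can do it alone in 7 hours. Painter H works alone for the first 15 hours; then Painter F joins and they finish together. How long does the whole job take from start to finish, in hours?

In 15 hours Painter H does 15/19 of the job, leaving 4/19.
Painter H and Painter F together work at 26/133 per hour, so finishing takes 4/19 ÷ 26/133 = 14/13 hours.
Total time = 15 + 14/13 = 209/13 hours.

209/13 hours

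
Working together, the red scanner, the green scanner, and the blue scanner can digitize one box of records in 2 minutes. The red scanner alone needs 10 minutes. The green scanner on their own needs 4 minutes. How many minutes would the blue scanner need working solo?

Combined rate is 1/2 per minute.
Known contribution: 1/10 + 1/4 = (2 + 5)/20 = 7/20 per minute.
So the blue scanner's rate is 1/2 − 7/20 = 3/20, meaning 20/3 minutes alone.

20/3 minutes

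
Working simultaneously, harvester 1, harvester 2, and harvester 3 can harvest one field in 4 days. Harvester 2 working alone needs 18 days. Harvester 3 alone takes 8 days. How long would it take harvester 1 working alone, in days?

Combined rate is 1/4 per day.
Known contribution: 1/18 + 1/8 = (4 + 9)/72 = 13/72 per day.
So harvester 1's rate is 1/4 − 13/72 = 5/72, meaning 72/5 days alone.

72/5 days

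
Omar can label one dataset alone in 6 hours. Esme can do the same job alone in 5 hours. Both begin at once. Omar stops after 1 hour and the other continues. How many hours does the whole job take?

In the first 1 hour the combined rate is 11/30, so 11/30 of the job is done, leaving 19/30.
After Omar leaves the rate is 1/5 per hour; the remaining 19/30 takes 19/6 hours.
Total = 1 + 19/6 = 25/6 hours.

25/6 hours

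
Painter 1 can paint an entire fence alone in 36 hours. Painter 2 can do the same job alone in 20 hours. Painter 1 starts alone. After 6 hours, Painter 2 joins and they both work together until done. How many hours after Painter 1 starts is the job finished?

117/7 hours

In the first 6 hours Painter 1 alone does 6/36 = 1/6 of the job, leaving 5/6.
Once everyone is working, combined rate: 1/36 + 1/20 = (5 + 9)/180 = 14/180 = 7/90 per hour.
Remaining 5/6 at 7/90 per hour takes 75/7 hours.
Total from the start = 6 + 75/7 = 117/7 hours.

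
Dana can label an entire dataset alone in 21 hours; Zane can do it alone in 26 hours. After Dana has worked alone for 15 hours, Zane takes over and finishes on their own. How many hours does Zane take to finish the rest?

In 15 hours Dana does 15/21 = 5/7 of the job, leaving 2/7.
Zane works at 1/26 per hour, so finishing takes 2/7 ÷ 1/26 = 52/7 hours.

52/7 hours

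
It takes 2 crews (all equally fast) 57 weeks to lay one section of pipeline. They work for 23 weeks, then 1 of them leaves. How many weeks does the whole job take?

91 weeks

One crew does 1/114 of the job per week.
After 23 weeks with 2 crews, 23/57 is done (34/57 left).
With 1 crew the rate is 1/114, so the rest takes 34/57 ÷ 1/114 = 68 weeks.
Total = 23 + 68 = 91 weeks.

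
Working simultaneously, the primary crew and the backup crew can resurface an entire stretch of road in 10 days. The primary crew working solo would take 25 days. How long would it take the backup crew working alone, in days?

Combined rate is 1/10 per day.
Known contribution: 1/25 per day.
So the backup crew's rate is 1/10 − 1/25 = 3/50, meaning 50/3 days alone.

50/3 days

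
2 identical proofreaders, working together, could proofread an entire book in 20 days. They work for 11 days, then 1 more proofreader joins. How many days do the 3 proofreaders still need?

One proofreader does 1/40 of the job per day.
After 11 days with 2 proofreaders, 11/20 is done (9/20 left).
With 3 proofreaders the rate is 3/40, so the rest takes 9/20 ÷ 3/40 = 6 days.

6 days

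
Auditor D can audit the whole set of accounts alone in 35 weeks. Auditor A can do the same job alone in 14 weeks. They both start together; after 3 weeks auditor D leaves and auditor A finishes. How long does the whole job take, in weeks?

In the first 3 weeks the combined rate is 1/10, so 3/10 of the job is done, leaving 7/10.
After auditor D leaves the rate is 1/14 per week; the remaining 7/10 takes 49/5 weeks.
Total = 3 + 49/5 = 64/5 weeks.

64/5 weeks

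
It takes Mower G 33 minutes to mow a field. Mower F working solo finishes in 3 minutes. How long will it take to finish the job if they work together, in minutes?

Combined rate: 1/33 + 1/3 = (1 + 11)/33 = 12/33 = 4/11 per minute.
Time = 1 ÷ (4/11) = 11/4 minutes.

11/4 minutes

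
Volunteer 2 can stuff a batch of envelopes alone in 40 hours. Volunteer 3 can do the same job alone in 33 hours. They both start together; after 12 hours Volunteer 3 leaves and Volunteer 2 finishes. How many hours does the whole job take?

280/11 hours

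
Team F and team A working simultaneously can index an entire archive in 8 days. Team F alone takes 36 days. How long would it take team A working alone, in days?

Combined rate is 1/8 per day.
Known contribution: 1/36 per day.
So team A's rate is 1/8 − 1/36 = 7/72, meaning 72/7 days alone.

72/7 days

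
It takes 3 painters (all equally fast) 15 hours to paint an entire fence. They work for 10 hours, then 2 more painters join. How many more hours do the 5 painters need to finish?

One painter does 1/45 of the job per hour.
After 10 hours with 3 painters, 2/3 is done (1/3 left).
With 5 painters the rate is 5/45 = 1/9, so the rest takes 1/3 ÷ 1/9 = 3 hours.

3 hours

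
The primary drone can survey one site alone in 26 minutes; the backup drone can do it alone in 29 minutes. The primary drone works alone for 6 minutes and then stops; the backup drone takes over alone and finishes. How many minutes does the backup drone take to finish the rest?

In 6 minutes the primary drone does 6/26 = 3/13 of the job, leaving 10/13.
The backup drone works at 1/29 per minute, so finishing takes 10/13 ÷ 1/29 = 290/13 minutes.

290/13 minutes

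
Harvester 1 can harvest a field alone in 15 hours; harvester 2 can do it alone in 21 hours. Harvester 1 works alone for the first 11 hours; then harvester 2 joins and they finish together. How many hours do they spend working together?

7/3 hours

In 11 hours harvester 1 does 11/15 of the job, leaving 4/15.
Harvester 1 and harvester 2 together work at 4/35 per hour, so finishing takes 4/15 ÷ 4/35 = 7/3 hours.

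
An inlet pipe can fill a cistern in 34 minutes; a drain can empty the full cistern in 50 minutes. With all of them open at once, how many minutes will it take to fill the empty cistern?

Net rate = 1/34 − 1/50 = (25 − 17)/850 = 8/850 = 4/425 per minute.
Filling time = 1 ÷ (4/425) = 425/4 minutes.

425/4 minutes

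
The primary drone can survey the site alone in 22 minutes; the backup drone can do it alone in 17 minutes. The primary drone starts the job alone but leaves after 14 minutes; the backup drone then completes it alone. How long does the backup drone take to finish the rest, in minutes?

In 14 minutes the primary drone does 14/22 = 7/11 of the job, leaving 4/11.
The backup drone works at 1/17 per minute, so finishing takes 4/11 ÷ 1/17 = 68/11 minutes.

68/11 minutes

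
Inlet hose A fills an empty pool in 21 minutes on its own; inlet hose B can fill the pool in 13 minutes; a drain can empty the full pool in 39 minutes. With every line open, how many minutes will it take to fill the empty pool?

Net rate = 1/21 + 1/13 − 1/39 = (13 + 21 − 7)/273 = 27/273 = 9/91 per minute.
Filling time = 1 ÷ (9/91) = 91/9 minutes.

91/9 minutes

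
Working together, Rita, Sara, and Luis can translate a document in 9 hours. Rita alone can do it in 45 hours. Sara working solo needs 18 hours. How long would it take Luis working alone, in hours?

30 hours

Combined rate is 1/9 per hour.
Known contribution: 1/45 + 1/18 = (2 + 5)/90 = 7/90 per hour.
So Luis's rate is 1/9 − 7/90 = 1/30, meaning 30 hours alone.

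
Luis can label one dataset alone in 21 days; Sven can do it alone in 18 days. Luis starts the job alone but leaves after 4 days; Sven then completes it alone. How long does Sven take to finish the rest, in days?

In 4 days Luis does 4/21 of the job, leaving 17/21.
Sven works at 1/18 per day, so finishing takes 17/21 ÷ 1/18 = 102/7 days.

102/7 days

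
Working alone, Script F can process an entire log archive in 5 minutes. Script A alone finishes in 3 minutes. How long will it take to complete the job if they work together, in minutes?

Combined rate: 1/5 + 1/3 = (3 + 5)/15 = 8/15 per minute.
Time = 1 ÷ (8/15) = 15/8 minutes.

15/8 minutes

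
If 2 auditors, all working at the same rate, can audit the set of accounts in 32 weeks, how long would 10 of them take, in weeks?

Total work is 2·32 = 64 auditor-weeks.
With 10 auditors: 64/10 = 32/5 weeks.

32/5 weeks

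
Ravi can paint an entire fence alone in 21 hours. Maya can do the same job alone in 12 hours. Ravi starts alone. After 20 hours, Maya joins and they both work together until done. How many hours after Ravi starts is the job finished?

224/11 hours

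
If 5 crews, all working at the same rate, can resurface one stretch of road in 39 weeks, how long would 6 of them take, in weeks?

Total work is 5·39 = 195 crew-weeks.
With 6 crews: 195/6 = 65/2 weeks.

65/2 weeks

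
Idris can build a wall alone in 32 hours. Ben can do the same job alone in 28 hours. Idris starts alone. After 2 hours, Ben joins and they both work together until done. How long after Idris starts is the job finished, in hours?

16 hours

In the first 2 hours Idris alone does 2/32 = 1/16 of the job, leaving 15/16.
Once everyone is working, combined rate: 1/32 + 1/28 = (7 + 8)/224 = 15/224 per hour.
Remaining 15/16 at 15/224 per hour takes 14 hours.
Total from the start = 2 + 14 = 16 hours.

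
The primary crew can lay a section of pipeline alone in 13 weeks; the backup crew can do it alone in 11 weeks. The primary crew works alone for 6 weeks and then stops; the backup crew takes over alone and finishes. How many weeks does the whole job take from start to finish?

In 6 weeks the primary crew does 6/13 of the job, leaving 7/13.
The backup crew works at 1/11 per week, so finishing takes 7/13 ÷ 1/11 = 77/13 weeks.
Total time = 6 + 77/13 = 155/13 weeks.

155/13 weeks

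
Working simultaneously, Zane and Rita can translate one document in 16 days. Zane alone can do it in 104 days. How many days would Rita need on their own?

Combined rate is 1/16 per day.
Known contribution: 1/104 per day.
So Rita's rate is 1/16 − 1/104 = 11/208, meaning 208/11 days alone.

208/11 days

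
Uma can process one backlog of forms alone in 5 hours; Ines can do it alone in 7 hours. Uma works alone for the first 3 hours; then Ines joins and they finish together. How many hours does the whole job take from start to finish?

In 3 hours Uma does 3/5 of the job, leaving 2/5.
Uma and Ines together work at 12/35 per hour, so finishing takes 2/5 ÷ 12/35 = 7/6 hours.
Total time = 3 + 7/6 = 25/6 hours.

25/6 hours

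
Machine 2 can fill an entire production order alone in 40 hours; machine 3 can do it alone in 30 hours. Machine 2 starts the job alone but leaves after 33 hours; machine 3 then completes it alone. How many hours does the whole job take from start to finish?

153/4 hours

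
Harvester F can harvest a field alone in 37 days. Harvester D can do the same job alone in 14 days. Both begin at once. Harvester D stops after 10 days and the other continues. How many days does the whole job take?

74/7 days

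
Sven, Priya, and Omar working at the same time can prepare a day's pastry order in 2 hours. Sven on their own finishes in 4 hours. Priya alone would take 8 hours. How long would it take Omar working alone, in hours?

8 hours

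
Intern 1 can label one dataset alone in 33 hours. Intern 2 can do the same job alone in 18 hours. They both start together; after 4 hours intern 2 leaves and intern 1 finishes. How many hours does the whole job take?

In the first 4 hours the combined rate is 17/198, so 34/99 of the job is done, leaving 65/99.
After intern 2 leaves the rate is 1/33 per hour; the remaining 65/99 takes 65/3 hours.
Total = 4 + 65/3 = 77/3 hours.

77/3 hours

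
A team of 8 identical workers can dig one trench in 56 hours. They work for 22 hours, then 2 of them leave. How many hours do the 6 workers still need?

One worker does 1/448 of the job per hour.
After 22 hours with 8 workers, 11/28 is done (17/28 left).
With 6 workers the rate is 6/448 = 3/224, so the rest takes 17/28 ÷ 3/224 = 136/3 hours.

136/3 hours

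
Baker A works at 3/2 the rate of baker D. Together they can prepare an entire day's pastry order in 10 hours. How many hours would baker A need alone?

Let baker D's rate be r; then baker A's rate is (3/2)r, so together (3/2 + 1)r = (5/2)r = 1/10.
Thus r = 1/25 per hour.
Baker D alone: 25 hours; baker A alone: 50/3 hours.

50/3 hours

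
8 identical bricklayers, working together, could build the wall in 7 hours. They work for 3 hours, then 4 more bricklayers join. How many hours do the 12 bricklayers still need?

One bricklayer does 1/56 of the job per hour.
After 3 hours with 8 bricklayers, 3/7 is done (4/7 left).
With 12 bricklayers the rate is 12/56 = 3/14, so the rest takes 4/7 ÷ 3/14 = 8/3 hours.

8/3 hours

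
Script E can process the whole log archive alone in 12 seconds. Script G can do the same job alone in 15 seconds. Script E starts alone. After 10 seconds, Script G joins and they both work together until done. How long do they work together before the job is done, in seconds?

In the first 10 seconds Script E alone does 10/12 = 5/6 of the job, leaving 1/6.
Once everyone is working, combined rate: 1/12 + 1/15 = (5 + 4)/60 = 9/60 = 3/20 per second.
Remaining 1/6 at 3/20 per second takes 10/9 seconds.

10/9 seconds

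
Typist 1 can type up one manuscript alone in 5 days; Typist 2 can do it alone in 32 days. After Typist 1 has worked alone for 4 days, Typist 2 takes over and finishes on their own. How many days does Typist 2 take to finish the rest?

32/5 days

In 4 days Typist 1 does 4/5 of the job, leaving 1/5.
Typist 2 works at 1/32 per day, so finishing takes 1/5 ÷ 1/32 = 32/5 days.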